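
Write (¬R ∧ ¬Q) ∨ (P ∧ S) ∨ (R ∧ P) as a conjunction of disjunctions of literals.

(¬R ∧ ¬Q) ∨ (P ∧ S) ∨ (R ∧ P)
≡ (¬R ∨ P ∨ R) ∧ (¬R ∨ P ∨ P) ∧ (¬R ∨ S ∨ R) ∧ (¬R ∨ S ∨ P) ∧ (¬Q ∨ P ∨ R) ∧ (¬Q ∨ P ∨ P) ∧ (¬Q ∨ S ∨ R) ∧ (¬Q ∨ S ∨ P)   [distribute ∨ over ∧]
≡ (¬R ∨ P) ∧ (¬Q ∨ P) ∧ (¬Q ∨ S ∨ R)   [simplify]

(¬R ∨ P) ∧ (¬Q ∨ P) ∧ (¬Q ∨ S ∨ R)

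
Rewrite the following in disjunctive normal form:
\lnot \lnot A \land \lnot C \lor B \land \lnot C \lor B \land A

A \land \lnot C \lor B \land \lnot C \lor B \land A

\lnot \lnot A \land \lnot C \lor B \land \lnot C \lor B \land A
= A \land \lnot C \lor B \land \lnot C \lor B \land A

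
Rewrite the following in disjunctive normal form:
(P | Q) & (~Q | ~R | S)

(P | Q) & (~Q | ~R | S)
⇔ (P & ~Q) | (P & ~R) | (P & S) | (Q & ~Q) | (Q & ~R) | (Q & S)   [distribute & over |]
⇔ (P & ~Q) | (P & ~R) | (P & S) | (Q & ~R) | (Q & S)   [simplify]

(P & ~Q) | (P & ~R) | (P & S) | (Q & ~R) | (Q & S)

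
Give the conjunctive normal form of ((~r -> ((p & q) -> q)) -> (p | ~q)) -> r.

(~p | r) & (q | r)

((~r -> ((p & q) -> q)) -> (p | ~q)) -> r
≡ ~((~r -> ((p & q) -> q)) -> (p | ~q)) | r   [eliminate ->]
≡ ~(~(~r -> ((p & q) -> q)) | p | ~q) | r   [eliminate ->]
≡ ~(~(~~r | ((p & q) -> q)) | p | ~q) | r   [eliminate ->]
≡ ~(~(~~r | ~(p & q) | q) | p | ~q) | r   [eliminate ->]
≡ (~~(~~r | ~(p & q) | q) & ~p & ~~q) | r   [De Morgan]
≡ ((~~r | ~(p & q) | q) & ~p & ~~q) | r   [double negation]
≡ ((r | ~(p & q) | q) & ~p & ~~q) | r   [double negation]
≡ ((r | ~p | ~q | q) & ~p & ~~q) | r   [De Morgan]
≡ ((r | ~p | ~q | q) & ~p & q) | r   [double negation]
≡ (r | ~p | ~q | q | r) & (~p | r) & (q | r)   [distribute | over &]
≡ (~p | r) & (q | r)   [simplify]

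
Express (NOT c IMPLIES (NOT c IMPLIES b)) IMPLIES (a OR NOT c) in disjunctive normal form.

(NOT c IMPLIES (NOT c IMPLIES b)) IMPLIES (a OR NOT c)
≡ NOT (NOT c IMPLIES (NOT c IMPLIES b)) OR a OR NOT c   — eliminate IMPLIES
≡ NOT (NOT NOT c OR (NOT c IMPLIES b)) OR a OR NOT c   — eliminate IMPLIES
≡ NOT (NOT NOT c OR NOT NOT c OR b) OR a OR NOT c   — eliminate IMPLIES
≡ (NOT NOT NOT c AND NOT NOT NOT c AND NOT b) OR a OR NOT c   — De Morgan
≡ (NOT c AND NOT NOT NOT c AND NOT b) OR a OR NOT c   — double negation
≡ (NOT c AND NOT c AND NOT b) OR a OR NOT c   — double negation
≡ a OR NOT c   — simplify

a OR NOT c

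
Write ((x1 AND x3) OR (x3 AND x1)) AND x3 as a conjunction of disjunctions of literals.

x1 AND x3

((x1 AND x3) OR (x3 AND x1)) AND x3
≡ (x1 OR x3) AND (x1 OR x1) AND (x3 OR x3) AND (x3 OR x1) AND x3   [distribute OR over AND]
≡ x1 AND x3   [simplify]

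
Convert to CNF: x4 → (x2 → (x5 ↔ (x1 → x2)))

x4 → (x2 → (x5 ↔ (x1 → x2)))
= ¬x4 ∨ (x2 → (x5 ↔ (x1 → x2)))   [eliminate →]
= ¬x4 ∨ ¬x2 ∨ (x5 ↔ (x1 → x2))   [eliminate →]
= ¬x4 ∨ ¬x2 ∨ ((x5 → (x1 → x2)) ∧ ((x1 → x2) → x5))   [eliminate ↔]
= ¬x4 ∨ ¬x2 ∨ ((¬x5 ∨ (x1 → x2)) ∧ ((x1 → x2) → x5))   [eliminate →]
= ¬x4 ∨ ¬x2 ∨ ((¬x5 ∨ ¬x1 ∨ x2) ∧ ((x1 → x2) → x5))   [eliminate →]
= ¬x4 ∨ ¬x2 ∨ ((¬x5 ∨ ¬x1 ∨ x2) ∧ (¬(x1 → x2) ∨ x5))   [eliminate →]
= ¬x4 ∨ ¬x2 ∨ ((¬x5 ∨ ¬x1 ∨ x2) ∧ (¬(¬x1 ∨ x2) ∨ x5))   [eliminate →]
= ¬x4 ∨ ¬x2 ∨ ((¬x5 ∨ ¬x1 ∨ x2) ∧ ((¬¬x1 ∧ ¬x2) ∨ x5))   [De Morgan]
= ¬x4 ∨ ¬x2 ∨ ((¬x5 ∨ ¬x1 ∨ x2) ∧ ((x1 ∧ ¬x2) ∨ x5))   [double negation]
= (¬x4 ∨ ¬x2 ∨ ¬x5 ∨ ¬x1 ∨ x2) ∧ (¬x4 ∨ ¬x2 ∨ x1 ∨ x5) ∧ (¬x4 ∨ ¬x2 ∨ ¬x2 ∨ x5)   [distribute ∨ over ∧]
= ¬x4 ∨ ¬x2 ∨ x5   [simplify]

¬x4 ∨ ¬x2 ∨ x5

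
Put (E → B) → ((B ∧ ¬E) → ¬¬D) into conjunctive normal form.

E ∨ ¬B ∨ D

(E → B) → ((B ∧ ¬E) → ¬¬D)
≡ ¬(E → B) ∨ ((B ∧ ¬E) → ¬¬D)   (eliminate →)
≡ ¬(¬E ∨ B) ∨ ((B ∧ ¬E) → ¬¬D)   (eliminate →)
≡ ¬(¬E ∨ B) ∨ ¬(B ∧ ¬E) ∨ ¬¬D   (eliminate →)
≡ (¬¬E ∧ ¬B) ∨ ¬(B ∧ ¬E) ∨ ¬¬D   (De Morgan)
≡ (E ∧ ¬B) ∨ ¬(B ∧ ¬E) ∨ ¬¬D   (double negation)
≡ (E ∧ ¬B) ∨ ¬B ∨ ¬¬E ∨ ¬¬D   (De Morgan)
≡ (E ∧ ¬B) ∨ ¬B ∨ E ∨ ¬¬D   (double negation)
≡ (E ∧ ¬B) ∨ ¬B ∨ E ∨ D   (double negation)
≡ (E ∨ ¬B ∨ E ∨ D) ∧ (¬B ∨ ¬B ∨ E ∨ D)   (distribute ∨ over ∧)
≡ E ∨ ¬B ∨ D   (simplify)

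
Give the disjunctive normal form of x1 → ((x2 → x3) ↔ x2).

¬x1 ∨ (x2 ∧ x3)

x1 → ((x2 → x3) ↔ x2)
≡ ¬x1 ∨ ((x2 → x3) ↔ x2)   (eliminate →)
≡ ¬x1 ∨ (((x2 → x3) → x2) ∧ (x2 → (x2 → x3)))   (eliminate ↔)
≡ ¬x1 ∨ ((¬(x2 → x3) ∨ x2) ∧ (x2 → (x2 → x3)))   (eliminate →)
≡ ¬x1 ∨ ((¬(¬x2 ∨ x3) ∨ x2) ∧ (x2 → (x2 → x3)))   (eliminate →)
≡ ¬x1 ∨ ((¬(¬x2 ∨ x3) ∨ x2) ∧ (¬x2 ∨ (x2 → x3)))   (eliminate →)
≡ ¬x1 ∨ ((¬(¬x2 ∨ x3) ∨ x2) ∧ (¬x2 ∨ ¬x2 ∨ x3))   (eliminate →)
≡ ¬x1 ∨ (((¬¬x2 ∧ ¬x3) ∨ x2) ∧ (¬x2 ∨ ¬x2 ∨ x3))   (De Morgan)
≡ ¬x1 ∨ (((x2 ∧ ¬x3) ∨ x2) ∧ (¬x2 ∨ ¬x2 ∨ x3))   (double negation)
≡ ¬x1 ∨ (x2 ∧ ¬x3 ∧ ¬x2) ∨ (x2 ∧ ¬x3 ∧ ¬x2) ∨ (x2 ∧ ¬x3 ∧ x3) ∨ (x2 ∧ ¬x2) ∨ (x2 ∧ ¬x2) ∨ (x2 ∧ x3)   (distribute ∧ over ∨)
≡ ¬x1 ∨ (x2 ∧ x3)   (simplify)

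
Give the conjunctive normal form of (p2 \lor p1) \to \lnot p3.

(\lnot p2 \lor \lnot p3) \land (\lnot p1 \lor \lnot p3)

(p2 \lor p1) \to \lnot p3
≡ \lnot (p2 \lor p1) \lor \lnot p3
≡ (\lnot p2 \land \lnot p1) \lor \lnot p3
≡ (\lnot p2 \lor \lnot p3) \land (\lnot p1 \lor \lnot p3)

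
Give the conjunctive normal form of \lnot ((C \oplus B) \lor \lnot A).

\lnot ((C \oplus B) \lor \lnot A)
= \lnot (((C \lor B) \land \lnot (C \land B)) \lor \lnot A)
= \lnot ((C \lor B) \land \lnot (C \land B)) \land \lnot \lnot A
= (\lnot (C \lor B) \lor \lnot \lnot (C \land B)) \land \lnot \lnot A
= ((\lnot C \land \lnot B) \lor \lnot \lnot (C \land B)) \land \lnot \lnot A
= ((\lnot C \land \lnot B) \lor (C \land B)) \land \lnot \lnot A
= ((\lnot C \land \lnot B) \lor (C \land B)) \land A
= (\lnot C \lor C) \land (\lnot C \lor B) \land (\lnot B \lor C) \land (\lnot B \lor B) \land A
= (\lnot C \lor B) \land (\lnot B \lor C) \land A

(\lnot C \lor B) \land (\lnot B \lor C) \land A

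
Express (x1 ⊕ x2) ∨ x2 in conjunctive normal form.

x1 ∨ x2

(x1 ⊕ x2) ∨ x2
≡ ((x1 ∨ x2) ∧ ¬(x1 ∧ x2)) ∨ x2   [expand ⊕]
≡ ((x1 ∨ x2) ∧ (¬x1 ∨ ¬x2)) ∨ x2   [De Morgan]
≡ (x1 ∨ x2 ∨ x2) ∧ (¬x1 ∨ ¬x2 ∨ x2)   [distribute ∨ over ∧]
≡ x1 ∨ x2   [simplify]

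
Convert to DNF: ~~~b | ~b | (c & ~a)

~b | (c & ~a)

~~~b | ~b | (c & ~a)
⇔ ~b | ~b | (c & ~a)   — double negation
⇔ ~b | (c & ~a)   — simplify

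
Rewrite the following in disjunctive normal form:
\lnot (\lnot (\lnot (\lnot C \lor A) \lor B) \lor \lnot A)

\lnot (\lnot (\lnot (\lnot C \lor A) \lor B) \lor \lnot A)
⇔ \lnot \lnot (\lnot (\lnot C \lor A) \lor B) \land \lnot \lnot A   [De Morgan]
⇔ (\lnot (\lnot C \lor A) \lor B) \land \lnot \lnot A   [double negation]
⇔ ((\lnot \lnot C \land \lnot A) \lor B) \land \lnot \lnot A   [De Morgan]
⇔ ((C \land \lnot A) \lor B) \land \lnot \lnot A   [double negation]
⇔ ((C \land \lnot A) \lor B) \land A   [double negation]
⇔ (C \land \lnot A \land A) \lor (B \land A)   [distribute \land over \lor]
⇔ B \land A   [simplify]

B \land A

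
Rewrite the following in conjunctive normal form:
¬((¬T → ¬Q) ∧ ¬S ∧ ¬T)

¬((¬T → ¬Q) ∧ ¬S ∧ ¬T)
≡ ¬((¬¬T ∨ ¬Q) ∧ ¬S ∧ ¬T)   [eliminate →]
≡ ¬(¬¬T ∨ ¬Q) ∨ ¬¬S ∨ ¬¬T   [De Morgan]
≡ ¬¬¬T ∧ ¬¬Q ∨ ¬¬S ∨ ¬¬T   [De Morgan]
≡ ¬T ∧ ¬¬Q ∨ ¬¬S ∨ ¬¬T   [double negation]
≡ ¬T ∧ Q ∨ ¬¬S ∨ ¬¬T   [double negation]
≡ ¬T ∧ Q ∨ S ∨ ¬¬T   [double negation]
≡ ¬T ∧ Q ∨ S ∨ T   [double negation]
≡ (¬T ∨ S ∨ T) ∧ (Q ∨ S ∨ T)   [distribute ∨ over ∧]
≡ Q ∨ S ∨ T   [simplify]

Q ∨ S ∨ T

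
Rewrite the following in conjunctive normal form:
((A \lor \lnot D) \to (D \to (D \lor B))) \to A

((A \lor \lnot D) \to (D \to (D \lor B))) \to A
≡ \lnot ((A \lor \lnot D) \to (D \to (D \lor B))) \lor A   — eliminate \to
≡ \lnot (\lnot (A \lor \lnot D) \lor (D \to (D \lor B))) \lor A   — eliminate \to
≡ \lnot (\lnot (A \lor \lnot D) \lor \lnot D \lor D \lor B) \lor A   — eliminate \to
≡ (\lnot \lnot (A \lor \lnot D) \land \lnot \lnot D \land \lnot D \land \lnot B) \lor A   — De Morgan
≡ ((A \lor \lnot D) \land \lnot \lnot D \land \lnot D \land \lnot B) \lor A   — double negation
≡ ((A \lor \lnot D) \land D \land \lnot D \land \lnot B) \lor A   — double negation
≡ (A \lor \lnot D \lor A) \land (D \lor A) \land (\lnot D \lor A) \land (\lnot B \lor A)   — distribute \lor over \land
≡ (A \lor \lnot D) \land (D \lor A) \land (\lnot B \lor A)   — simplify

(A \lor \lnot D) \land (D \lor A) \land (\lnot B \lor A)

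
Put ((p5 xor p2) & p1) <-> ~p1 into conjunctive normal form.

((p5 xor p2) & p1) <-> ~p1
≡ (((p5 xor p2) & p1) -> ~p1) & (~p1 -> ((p5 xor p2) & p1))   [eliminate <->]
≡ (~((p5 xor p2) & p1) | ~p1) & (~p1 -> ((p5 xor p2) & p1))   [eliminate ->]
≡ (~((p5 | p2) & ~(p5 & p2) & p1) | ~p1) & (~p1 -> ((p5 xor p2) & p1))   [expand xor]
≡ (~((p5 | p2) & ~(p5 & p2) & p1) | ~p1) & (~~p1 | ((p5 xor p2) & p1))   [eliminate ->]
≡ (~((p5 | p2) & ~(p5 & p2) & p1) | ~p1) & (~~p1 | ((p5 | p2) & ~(p5 & p2) & p1))   [expand xor]
≡ (~(p5 | p2) | ~~(p5 & p2) | ~p1 | ~p1) & (~~p1 | ((p5 | p2) & ~(p5 & p2) & p1))   [De Morgan]
≡ ((~p5 & ~p2) | ~~(p5 & p2) | ~p1 | ~p1) & (~~p1 | ((p5 | p2) & ~(p5 & p2) & p1))   [De Morgan]
≡ ((~p5 & ~p2) | (p5 & p2) | ~p1 | ~p1) & (~~p1 | ((p5 | p2) & ~(p5 & p2) & p1))   [double negation]
≡ ((~p5 & ~p2) | (p5 & p2) | ~p1 | ~p1) & (p1 | ((p5 | p2) & ~(p5 & p2) & p1))   [double negation]
≡ ((~p5 & ~p2) | (p5 & p2) | ~p1 | ~p1) & (p1 | ((p5 | p2) & (~p5 | ~p2) & p1))   [De Morgan]
≡ (~p5 | p5 | ~p1 | ~p1) & (~p5 | p2 | ~p1 | ~p1) & (~p2 | p5 | ~p1 | ~p1) & (~p2 | p2 | ~p1 | ~p1) & (p1 | p5 | p2) & (p1 | ~p5 | ~p2) & (p1 | p1)   [distribute | over &]
≡ (~p5 | p2 | ~p1) & (~p2 | p5 | ~p1) & p1   [simplify]

(~p5 | p2 | ~p1) & (~p2 | p5 | ~p1) & p1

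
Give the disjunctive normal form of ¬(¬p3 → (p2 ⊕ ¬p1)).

¬(¬p3 → (p2 ⊕ ¬p1))
≡ ¬(¬¬p3 ∨ (p2 ⊕ ¬p1))   [eliminate →]
≡ ¬(¬¬p3 ∨ (p2 ∧ ¬¬p1) ∨ (¬p2 ∧ ¬p1))   [expand ⊕]
≡ ¬¬¬p3 ∧ ¬(p2 ∧ ¬¬p1) ∧ ¬(¬p2 ∧ ¬p1)   [De Morgan]
≡ ¬p3 ∧ ¬(p2 ∧ ¬¬p1) ∧ ¬(¬p2 ∧ ¬p1)   [double negation]
≡ ¬p3 ∧ (¬p2 ∨ ¬¬¬p1) ∧ ¬(¬p2 ∧ ¬p1)   [De Morgan]
≡ ¬p3 ∧ (¬p2 ∨ ¬p1) ∧ ¬(¬p2 ∧ ¬p1)   [double negation]
≡ ¬p3 ∧ (¬p2 ∨ ¬p1) ∧ (¬¬p2 ∨ ¬¬p1)   [De Morgan]
≡ ¬p3 ∧ (¬p2 ∨ ¬p1) ∧ (p2 ∨ ¬¬p1)   [double negation]
≡ ¬p3 ∧ (¬p2 ∨ ¬p1) ∧ (p2 ∨ p1)   [double negation]
≡ (¬p3 ∧ ¬p2 ∧ p2) ∨ (¬p3 ∧ ¬p2 ∧ p1) ∨ (¬p3 ∧ ¬p1 ∧ p2) ∨ (¬p3 ∧ ¬p1 ∧ p1)   [distribute ∧ over ∨]
≡ (¬p3 ∧ ¬p2 ∧ p1) ∨ (¬p3 ∧ ¬p1 ∧ p2)   [simplify]

(¬p3 ∧ ¬p2 ∧ p1) ∨ (¬p3 ∧ ¬p1 ∧ p2)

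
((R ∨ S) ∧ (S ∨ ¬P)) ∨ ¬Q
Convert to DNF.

(R ∧ ¬P) ∨ S ∨ ¬Q

((R ∨ S) ∧ (S ∨ ¬P)) ∨ ¬Q
= (R ∧ S) ∨ (R ∧ ¬P) ∨ (S ∧ S) ∨ (S ∧ ¬P) ∨ ¬Q   — distribute ∧ over ∨
= (R ∧ ¬P) ∨ S ∨ ¬Q   — simplify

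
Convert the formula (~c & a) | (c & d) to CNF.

(~c & a) | (c & d)
≡ (~c | c) & (~c | d) & (a | c) & (a | d)   — distribute | over &
≡ (~c | d) & (a | c) & (a | d)   — simplify

(~c | d) & (a | c) & (a | d)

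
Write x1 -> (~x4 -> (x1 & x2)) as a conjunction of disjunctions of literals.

~x1 | x4 | x2

x1 -> (~x4 -> (x1 & x2))
≡ ~x1 | (~x4 -> (x1 & x2))   [eliminate ->]
≡ ~x1 | ~~x4 | (x1 & x2)   [eliminate ->]
≡ ~x1 | x4 | (x1 & x2)   [double negation]
≡ (~x1 | x4 | x1) & (~x1 | x4 | x2)   [distribute | over &]
≡ ~x1 | x4 | x2   [simplify]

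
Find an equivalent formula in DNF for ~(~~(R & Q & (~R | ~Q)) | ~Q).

(~R & Q) | (R & Q)

~(~~(R & Q & (~R | ~Q)) | ~Q)
≡ ~~~(R & Q & (~R | ~Q)) & ~~Q   [De Morgan]
≡ ~(R & Q & (~R | ~Q)) & ~~Q   [double negation]
≡ (~R | ~Q | ~(~R | ~Q)) & ~~Q   [De Morgan]
≡ (~R | ~Q | (~~R & ~~Q)) & ~~Q   [De Morgan]
≡ (~R | ~Q | (R & ~~Q)) & ~~Q   [double negation]
≡ (~R | ~Q | (R & Q)) & ~~Q   [double negation]
≡ (~R | ~Q | (R & Q)) & Q   [double negation]
≡ (~R & Q) | (~Q & Q) | (R & Q & Q)   [distribute & over |]
≡ (~R & Q) | (R & Q)   [simplify]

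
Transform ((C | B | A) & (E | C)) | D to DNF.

((C | B | A) & (E | C)) | D
⇔ (C & E) | (C & C) | (B & E) | (B & C) | (A & E) | (A & C) | D   [distribute & over |]
⇔ C | (B & E) | (A & E) | D   [simplify]

C | (B & E) | (A & E) | D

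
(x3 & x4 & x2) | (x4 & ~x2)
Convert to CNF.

(x3 | ~x2) & x4

(x3 & x4 & x2) | (x4 & ~x2)
≡ (x3 | x4) & (x3 | ~x2) & (x4 | x4) & (x4 | ~x2) & (x2 | x4) & (x2 | ~x2)   [distribute | over &]
≡ (x3 | ~x2) & x4   [simplify]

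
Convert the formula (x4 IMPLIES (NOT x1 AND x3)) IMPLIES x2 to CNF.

(x4 IMPLIES (NOT x1 AND x3)) IMPLIES x2
= NOT (x4 IMPLIES (NOT x1 AND x3)) OR x2   [eliminate IMPLIES]
= NOT (NOT x4 OR (NOT x1 AND x3)) OR x2   [eliminate IMPLIES]
= (NOT NOT x4 AND NOT (NOT x1 AND x3)) OR x2   [De Morgan]
= (x4 AND NOT (NOT x1 AND x3)) OR x2   [double negation]
= (x4 AND (NOT NOT x1 OR NOT x3)) OR x2   [De Morgan]
= (x4 AND (x1 OR NOT x3)) OR x2   [double negation]
= (x4 OR x2) AND (x1 OR NOT x3 OR x2)   [distribute OR over AND]

(x4 OR x2) AND (x1 OR NOT x3 OR x2)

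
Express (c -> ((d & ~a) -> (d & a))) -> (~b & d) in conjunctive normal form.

(c | ~b) & d & (~a | ~b)

(c -> ((d & ~a) -> (d & a))) -> (~b & d)
⇔ ~(c -> ((d & ~a) -> (d & a))) | (~b & d)   [eliminate ->]
⇔ ~(~c | ((d & ~a) -> (d & a))) | (~b & d)   [eliminate ->]
⇔ ~(~c | ~(d & ~a) | (d & a)) | (~b & d)   [eliminate ->]
⇔ (~~c & ~~(d & ~a) & ~(d & a)) | (~b & d)   [De Morgan]
⇔ (c & ~~(d & ~a) & ~(d & a)) | (~b & d)   [double negation]
⇔ (c & d & ~a & ~(d & a)) | (~b & d)   [double negation]
⇔ (c & d & ~a & (~d | ~a)) | (~b & d)   [De Morgan]
⇔ (c | ~b) & (c | d) & (d | ~b) & (d | d) & (~a | ~b) & (~a | d) & (~d | ~a | ~b) & (~d | ~a | d)   [distribute | over &]
⇔ (c | ~b) & d & (~a | ~b)   [simplify]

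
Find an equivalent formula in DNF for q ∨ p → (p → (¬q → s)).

¬p ∨ q ∨ s

q ∨ p → (p → (¬q → s))
≡ ¬(q ∨ p) ∨ (p → (¬q → s))   (eliminate →)
≡ ¬(q ∨ p) ∨ ¬p ∨ (¬q → s)   (eliminate →)
≡ ¬(q ∨ p) ∨ ¬p ∨ ¬¬q ∨ s   (eliminate →)
≡ ¬q ∧ ¬p ∨ ¬p ∨ ¬¬q ∨ s   (De Morgan)
≡ ¬q ∧ ¬p ∨ ¬p ∨ q ∨ s   (double negation)
≡ ¬p ∨ q ∨ s   (simplify)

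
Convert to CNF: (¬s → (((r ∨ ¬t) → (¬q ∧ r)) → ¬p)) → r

(¬s → (((r ∨ ¬t) → (¬q ∧ r)) → ¬p)) → r
≡ ¬(¬s → (((r ∨ ¬t) → (¬q ∧ r)) → ¬p)) ∨ r   — eliminate →
≡ ¬(¬¬s ∨ (((r ∨ ¬t) → (¬q ∧ r)) → ¬p)) ∨ r   — eliminate →
≡ ¬(¬¬s ∨ ¬((r ∨ ¬t) → (¬q ∧ r)) ∨ ¬p) ∨ r   — eliminate →
≡ ¬(¬¬s ∨ ¬(¬(r ∨ ¬t) ∨ (¬q ∧ r)) ∨ ¬p) ∨ r   — eliminate →
≡ (¬¬¬s ∧ ¬¬(¬(r ∨ ¬t) ∨ (¬q ∧ r)) ∧ ¬¬p) ∨ r   — De Morgan
≡ (¬s ∧ ¬¬(¬(r ∨ ¬t) ∨ (¬q ∧ r)) ∧ ¬¬p) ∨ r   — double negation
≡ (¬s ∧ (¬(r ∨ ¬t) ∨ (¬q ∧ r)) ∧ ¬¬p) ∨ r   — double negation
≡ (¬s ∧ ((¬r ∧ ¬¬t) ∨ (¬q ∧ r)) ∧ ¬¬p) ∨ r   — De Morgan
≡ (¬s ∧ ((¬r ∧ t) ∨ (¬q ∧ r)) ∧ ¬¬p) ∨ r   — double negation
≡ (¬s ∧ ((¬r ∧ t) ∨ (¬q ∧ r)) ∧ p) ∨ r   — double negation
≡ (¬s ∨ r) ∧ (¬r ∨ ¬q ∨ r) ∧ (¬r ∨ r ∨ r) ∧ (t ∨ ¬q ∨ r) ∧ (t ∨ r ∨ r) ∧ (p ∨ r)   — distribute ∨ over ∧
≡ (¬s ∨ r) ∧ (t ∨ r) ∧ (p ∨ r)   — simplify

(¬s ∨ r) ∧ (t ∨ r) ∧ (p ∨ r)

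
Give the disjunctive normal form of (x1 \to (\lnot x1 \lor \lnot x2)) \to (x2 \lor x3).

x2 \lor x3

(x1 \to (\lnot x1 \lor \lnot x2)) \to (x2 \lor x3)
≡ \lnot (x1 \to (\lnot x1 \lor \lnot x2)) \lor x2 \lor x3   [eliminate \to]
≡ \lnot (\lnot x1 \lor \lnot x1 \lor \lnot x2) \lor x2 \lor x3   [eliminate \to]
≡ (\lnot \lnot x1 \land \lnot \lnot x1 \land \lnot \lnot x2) \lor x2 \lor x3   [De Morgan]
≡ (x1 \land \lnot \lnot x1 \land \lnot \lnot x2) \lor x2 \lor x3   [double negation]
≡ (x1 \land x1 \land \lnot \lnot x2) \lor x2 \lor x3   [double negation]
≡ (x1 \land x1 \land x2) \lor x2 \lor x3   [double negation]
≡ x2 \lor x3   [simplify]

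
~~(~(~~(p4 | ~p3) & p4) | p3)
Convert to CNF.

~p4 | p3

~~(~(~~(p4 | ~p3) & p4) | p3)
= ~(~~(p4 | ~p3) & p4) | p3   — double negation
= ~~~(p4 | ~p3) | ~p4 | p3   — De Morgan
= ~(p4 | ~p3) | ~p4 | p3   — double negation
= (~p4 & ~~p3) | ~p4 | p3   — De Morgan
= (~p4 & p3) | ~p4 | p3   — double negation
= (~p4 | ~p4 | p3) & (p3 | ~p4 | p3)   — distribute | over &
= ~p4 | p3   — simplify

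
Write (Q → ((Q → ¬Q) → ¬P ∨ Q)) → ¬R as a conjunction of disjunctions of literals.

(Q ∨ ¬R) ∧ (¬Q ∨ ¬R) ∧ (P ∨ ¬R)

(Q → ((Q → ¬Q) → ¬P ∨ Q)) → ¬R
⇔ ¬(Q → ((Q → ¬Q) → ¬P ∨ Q)) ∨ ¬R   (eliminate →)
⇔ ¬(¬Q ∨ ((Q → ¬Q) → ¬P ∨ Q)) ∨ ¬R   (eliminate →)
⇔ ¬(¬Q ∨ ¬(Q → ¬Q) ∨ ¬P ∨ Q) ∨ ¬R   (eliminate →)
⇔ ¬(¬Q ∨ ¬(¬Q ∨ ¬Q) ∨ ¬P ∨ Q) ∨ ¬R   (eliminate →)
⇔ ¬¬Q ∧ ¬¬(¬Q ∨ ¬Q) ∧ ¬¬P ∧ ¬Q ∨ ¬R   (De Morgan)
⇔ Q ∧ ¬¬(¬Q ∨ ¬Q) ∧ ¬¬P ∧ ¬Q ∨ ¬R   (double negation)
⇔ Q ∧ (¬Q ∨ ¬Q) ∧ ¬¬P ∧ ¬Q ∨ ¬R   (double negation)
⇔ Q ∧ (¬Q ∨ ¬Q) ∧ P ∧ ¬Q ∨ ¬R   (double negation)
⇔ (Q ∨ ¬R) ∧ (¬Q ∨ ¬Q ∨ ¬R) ∧ (P ∨ ¬R) ∧ (¬Q ∨ ¬R)   (distribute ∨ over ∧)
⇔ (Q ∨ ¬R) ∧ (¬Q ∨ ¬R) ∧ (P ∨ ¬R)   (simplify)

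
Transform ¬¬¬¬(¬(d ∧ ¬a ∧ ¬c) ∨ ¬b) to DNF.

¬d ∨ a ∨ c ∨ ¬b

¬¬¬¬(¬(d ∧ ¬a ∧ ¬c) ∨ ¬b)
⇔ ¬¬(¬(d ∧ ¬a ∧ ¬c) ∨ ¬b)   — double negation
⇔ ¬(d ∧ ¬a ∧ ¬c) ∨ ¬b   — double negation
⇔ ¬d ∨ ¬¬a ∨ ¬¬c ∨ ¬b   — De Morgan
⇔ ¬d ∨ a ∨ ¬¬c ∨ ¬b   — double negation
⇔ ¬d ∨ a ∨ c ∨ ¬b   — double negation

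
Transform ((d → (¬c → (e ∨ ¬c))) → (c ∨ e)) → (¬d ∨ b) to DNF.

(¬c ∧ ¬e) ∨ ¬d ∨ b

((d → (¬c → (e ∨ ¬c))) → (c ∨ e)) → (¬d ∨ b)
⇔ ¬((d → (¬c → (e ∨ ¬c))) → (c ∨ e)) ∨ ¬d ∨ b
⇔ ¬(¬(d → (¬c → (e ∨ ¬c))) ∨ c ∨ e) ∨ ¬d ∨ b
⇔ ¬(¬(¬d ∨ (¬c → (e ∨ ¬c))) ∨ c ∨ e) ∨ ¬d ∨ b
⇔ ¬(¬(¬d ∨ ¬¬c ∨ e ∨ ¬c) ∨ c ∨ e) ∨ ¬d ∨ b
⇔ (¬¬(¬d ∨ ¬¬c ∨ e ∨ ¬c) ∧ ¬c ∧ ¬e) ∨ ¬d ∨ b
⇔ ((¬d ∨ ¬¬c ∨ e ∨ ¬c) ∧ ¬c ∧ ¬e) ∨ ¬d ∨ b
⇔ ((¬d ∨ c ∨ e ∨ ¬c) ∧ ¬c ∧ ¬e) ∨ ¬d ∨ b
⇔ (¬d ∧ ¬c ∧ ¬e) ∨ (c ∧ ¬c ∧ ¬e) ∨ (e ∧ ¬c ∧ ¬e) ∨ (¬c ∧ ¬c ∧ ¬e) ∨ ¬d ∨ b
⇔ (¬c ∧ ¬e) ∨ ¬d ∨ b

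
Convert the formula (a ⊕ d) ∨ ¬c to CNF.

(a ∨ d ∨ ¬c) ∧ (¬a ∨ ¬d ∨ ¬c)

(a ⊕ d) ∨ ¬c
⇔ ((a ∨ d) ∧ ¬(a ∧ d)) ∨ ¬c   (expand ⊕)
⇔ ((a ∨ d) ∧ (¬a ∨ ¬d)) ∨ ¬c   (De Morgan)
⇔ (a ∨ d ∨ ¬c) ∧ (¬a ∨ ¬d ∨ ¬c)   (distribute ∨ over ∧)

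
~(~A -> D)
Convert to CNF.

~(~A -> D)
⇔ ~(~~A | D)   — eliminate ->
⇔ ~~~A & ~D   — De Morgan
⇔ ~A & ~D   — double negation

~A & ~D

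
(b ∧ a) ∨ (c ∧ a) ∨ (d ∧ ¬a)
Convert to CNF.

(b ∧ a) ∨ (c ∧ a) ∨ (d ∧ ¬a)
⇔ (b ∨ c ∨ d) ∧ (b ∨ c ∨ ¬a) ∧ (b ∨ a ∨ d) ∧ (b ∨ a ∨ ¬a) ∧ (a ∨ c ∨ d) ∧ (a ∨ c ∨ ¬a) ∧ (a ∨ a ∨ d) ∧ (a ∨ a ∨ ¬a)   — distribute ∨ over ∧
⇔ (b ∨ c ∨ d) ∧ (b ∨ c ∨ ¬a) ∧ (a ∨ d)   — simplify

(b ∨ c ∨ d) ∧ (b ∨ c ∨ ¬a) ∧ (a ∨ d)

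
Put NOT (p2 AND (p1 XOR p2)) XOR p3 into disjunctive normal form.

NOT (p2 AND (p1 XOR p2)) XOR p3
≡ (NOT (p2 AND (p1 XOR p2)) AND NOT p3) OR (NOT NOT (p2 AND (p1 XOR p2)) AND p3)   (expand XOR)
≡ (NOT (p2 AND ((p1 AND NOT p2) OR (NOT p1 AND p2))) AND NOT p3) OR (NOT NOT (p2 AND (p1 XOR p2)) AND p3)   (expand XOR)
≡ (NOT (p2 AND ((p1 AND NOT p2) OR (NOT p1 AND p2))) AND NOT p3) OR (NOT NOT (p2 AND ((p1 AND NOT p2) OR (NOT p1 AND p2))) AND p3)   (expand XOR)
≡ ((NOT p2 OR NOT ((p1 AND NOT p2) OR (NOT p1 AND p2))) AND NOT p3) OR (NOT NOT (p2 AND ((p1 AND NOT p2) OR (NOT p1 AND p2))) AND p3)   (De Morgan)
≡ ((NOT p2 OR (NOT (p1 AND NOT p2) AND NOT (NOT p1 AND p2))) AND NOT p3) OR (NOT NOT (p2 AND ((p1 AND NOT p2) OR (NOT p1 AND p2))) AND p3)   (De Morgan)
≡ ((NOT p2 OR ((NOT p1 OR NOT NOT p2) AND NOT (NOT p1 AND p2))) AND NOT p3) OR (NOT NOT (p2 AND ((p1 AND NOT p2) OR (NOT p1 AND p2))) AND p3)   (De Morgan)
≡ ((NOT p2 OR ((NOT p1 OR p2) AND NOT (NOT p1 AND p2))) AND NOT p3) OR (NOT NOT (p2 AND ((p1 AND NOT p2) OR (NOT p1 AND p2))) AND p3)   (double negation)
≡ ((NOT p2 OR ((NOT p1 OR p2) AND (NOT NOT p1 OR NOT p2))) AND NOT p3) OR (NOT NOT (p2 AND ((p1 AND NOT p2) OR (NOT p1 AND p2))) AND p3)   (De Morgan)
≡ ((NOT p2 OR ((NOT p1 OR p2) AND (p1 OR NOT p2))) AND NOT p3) OR (NOT NOT (p2 AND ((p1 AND NOT p2) OR (NOT p1 AND p2))) AND p3)   (double negation)
≡ ((NOT p2 OR ((NOT p1 OR p2) AND (p1 OR NOT p2))) AND NOT p3) OR (p2 AND ((p1 AND NOT p2) OR (NOT p1 AND p2)) AND p3)   (double negation)
≡ (NOT p2 AND NOT p3) OR (NOT p1 AND p1 AND NOT p3) OR (NOT p1 AND NOT p2 AND NOT p3) OR (p2 AND p1 AND NOT p3) OR (p2 AND NOT p2 AND NOT p3) OR (p2 AND p1 AND NOT p2 AND p3) OR (p2 AND NOT p1 AND p2 AND p3)   (distribute AND over OR)
≡ (NOT p2 AND NOT p3) OR (p2 AND p1 AND NOT p3) OR (p2 AND NOT p1 AND p3)   (simplify)

(NOT p2 AND NOT p3) OR (p2 AND p1 AND NOT p3) OR (p2 AND NOT p1 AND p3)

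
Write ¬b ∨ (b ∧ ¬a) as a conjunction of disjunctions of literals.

¬b ∨ (b ∧ ¬a)
⇔ (¬b ∨ b) ∧ (¬b ∨ ¬a)   (distribute ∨ over ∧)
⇔ ¬b ∨ ¬a   (simplify)

¬b ∨ ¬a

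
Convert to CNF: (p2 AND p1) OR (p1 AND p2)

(p2 AND p1) OR (p1 AND p2)
⇔ (p2 OR p1) AND (p2 OR p2) AND (p1 OR p1) AND (p1 OR p2)   [distribute OR over AND]
⇔ p2 AND p1   [simplify]

p2 AND p1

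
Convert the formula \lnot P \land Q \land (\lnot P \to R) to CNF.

\lnot P \land Q \land (P \lor R)

\lnot P \land Q \land (\lnot P \to R)
≡ \lnot P \land Q \land (\lnot \lnot P \lor R)   [eliminate \to]
≡ \lnot P \land Q \land (P \lor R)   [double negation]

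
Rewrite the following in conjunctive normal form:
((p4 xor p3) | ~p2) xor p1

(p4 | p3 | ~p2 | p1) & (~p4 | ~p3 | ~p2 | p1) & (~p4 | p3 | ~p1) & (~p3 | p4 | ~p1) & (p2 | ~p1)

((p4 xor p3) | ~p2) xor p1
≡ ((p4 xor p3) | ~p2 | p1) & ~(((p4 xor p3) | ~p2) & p1)   (expand xor)
≡ (((p4 | p3) & ~(p4 & p3)) | ~p2 | p1) & ~(((p4 xor p3) | ~p2) & p1)   (expand xor)
≡ (((p4 | p3) & ~(p4 & p3)) | ~p2 | p1) & ~((((p4 | p3) & ~(p4 & p3)) | ~p2) & p1)   (expand xor)
≡ (((p4 | p3) & (~p4 | ~p3)) | ~p2 | p1) & ~((((p4 | p3) & ~(p4 & p3)) | ~p2) & p1)   (De Morgan)
≡ (((p4 | p3) & (~p4 | ~p3)) | ~p2 | p1) & (~(((p4 | p3) & ~(p4 & p3)) | ~p2) | ~p1)   (De Morgan)
≡ (((p4 | p3) & (~p4 | ~p3)) | ~p2 | p1) & ((~((p4 | p3) & ~(p4 & p3)) & ~~p2) | ~p1)   (De Morgan)
≡ (((p4 | p3) & (~p4 | ~p3)) | ~p2 | p1) & (((~(p4 | p3) | ~~(p4 & p3)) & ~~p2) | ~p1)   (De Morgan)
≡ (((p4 | p3) & (~p4 | ~p3)) | ~p2 | p1) & ((((~p4 & ~p3) | ~~(p4 & p3)) & ~~p2) | ~p1)   (De Morgan)
≡ (((p4 | p3) & (~p4 | ~p3)) | ~p2 | p1) & ((((~p4 & ~p3) | (p4 & p3)) & ~~p2) | ~p1)   (double negation)
≡ (((p4 | p3) & (~p4 | ~p3)) | ~p2 | p1) & ((((~p4 & ~p3) | (p4 & p3)) & p2) | ~p1)   (double negation)
≡ (p4 | p3 | ~p2 | p1) & (~p4 | ~p3 | ~p2 | p1) & (~p4 | p4 | ~p1) & (~p4 | p3 | ~p1) & (~p3 | p4 | ~p1) & (~p3 | p3 | ~p1) & (p2 | ~p1)   (distribute | over &)
≡ (p4 | p3 | ~p2 | p1) & (~p4 | ~p3 | ~p2 | p1) & (~p4 | p3 | ~p1) & (~p3 | p4 | ~p1) & (p2 | ~p1)   (simplify)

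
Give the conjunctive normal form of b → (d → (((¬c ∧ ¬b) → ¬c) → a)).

¬b ∨ ¬d ∨ a

b → (d → (((¬c ∧ ¬b) → ¬c) → a))
= ¬b ∨ (d → (((¬c ∧ ¬b) → ¬c) → a))   (eliminate →)
= ¬b ∨ ¬d ∨ (((¬c ∧ ¬b) → ¬c) → a)   (eliminate →)
= ¬b ∨ ¬d ∨ ¬((¬c ∧ ¬b) → ¬c) ∨ a   (eliminate →)
= ¬b ∨ ¬d ∨ ¬(¬(¬c ∧ ¬b) ∨ ¬c) ∨ a   (eliminate →)
= ¬b ∨ ¬d ∨ (¬¬(¬c ∧ ¬b) ∧ ¬¬c) ∨ a   (De Morgan)
= ¬b ∨ ¬d ∨ (¬c ∧ ¬b ∧ ¬¬c) ∨ a   (double negation)
= ¬b ∨ ¬d ∨ (¬c ∧ ¬b ∧ c) ∨ a   (double negation)
= (¬b ∨ ¬d ∨ ¬c ∨ a) ∧ (¬b ∨ ¬d ∨ ¬b ∨ a) ∧ (¬b ∨ ¬d ∨ c ∨ a)   (distribute ∨ over ∧)
= ¬b ∨ ¬d ∨ a   (simplify)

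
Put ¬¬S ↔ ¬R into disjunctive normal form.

(¬S ∧ R) ∨ (¬R ∧ S)

¬¬S ↔ ¬R
≡ (¬¬S → ¬R) ∧ (¬R → ¬¬S)   (eliminate ↔)
≡ (¬¬¬S ∨ ¬R) ∧ (¬R → ¬¬S)   (eliminate →)
≡ (¬¬¬S ∨ ¬R) ∧ (¬¬R ∨ ¬¬S)   (eliminate →)
≡ (¬S ∨ ¬R) ∧ (¬¬R ∨ ¬¬S)   (double negation)
≡ (¬S ∨ ¬R) ∧ (R ∨ ¬¬S)   (double negation)
≡ (¬S ∨ ¬R) ∧ (R ∨ S)   (double negation)
≡ (¬S ∧ R) ∨ (¬S ∧ S) ∨ (¬R ∧ R) ∨ (¬R ∧ S)   (distribute ∧ over ∨)
≡ (¬S ∧ R) ∨ (¬R ∧ S)   (simplify)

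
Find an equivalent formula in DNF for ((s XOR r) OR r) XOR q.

((s XOR r) OR r) XOR q
⇔ (((s XOR r) OR r) AND NOT q) OR (NOT ((s XOR r) OR r) AND q)
⇔ (((s AND NOT r) OR (NOT s AND r) OR r) AND NOT q) OR (NOT ((s XOR r) OR r) AND q)
⇔ (((s AND NOT r) OR (NOT s AND r) OR r) AND NOT q) OR (NOT ((s AND NOT r) OR (NOT s AND r) OR r) AND q)
⇔ (((s AND NOT r) OR (NOT s AND r) OR r) AND NOT q) OR (NOT (s AND NOT r) AND NOT (NOT s AND r) AND NOT r AND q)
⇔ (((s AND NOT r) OR (NOT s AND r) OR r) AND NOT q) OR ((NOT s OR NOT NOT r) AND NOT (NOT s AND r) AND NOT r AND q)
⇔ (((s AND NOT r) OR (NOT s AND r) OR r) AND NOT q) OR ((NOT s OR r) AND NOT (NOT s AND r) AND NOT r AND q)
⇔ (((s AND NOT r) OR (NOT s AND r) OR r) AND NOT q) OR ((NOT s OR r) AND (NOT NOT s OR NOT r) AND NOT r AND q)
⇔ (((s AND NOT r) OR (NOT s AND r) OR r) AND NOT q) OR ((NOT s OR r) AND (s OR NOT r) AND NOT r AND q)
⇔ (s AND NOT r AND NOT q) OR (NOT s AND r AND NOT q) OR (r AND NOT q) OR (NOT s AND s AND NOT r AND q) OR (NOT s AND NOT r AND NOT r AND q) OR (r AND s AND NOT r AND q) OR (r AND NOT r AND NOT r AND q)
⇔ (s AND NOT r AND NOT q) OR (r AND NOT q) OR (NOT s AND NOT r AND q)

(s AND NOT r AND NOT q) OR (r AND NOT q) OR (NOT s AND NOT r AND q)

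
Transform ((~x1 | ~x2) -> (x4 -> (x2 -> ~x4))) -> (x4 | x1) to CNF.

x4 | x1

((~x1 | ~x2) -> (x4 -> (x2 -> ~x4))) -> (x4 | x1)
= ~((~x1 | ~x2) -> (x4 -> (x2 -> ~x4))) | x4 | x1   [eliminate ->]
= ~(~(~x1 | ~x2) | (x4 -> (x2 -> ~x4))) | x4 | x1   [eliminate ->]
= ~(~(~x1 | ~x2) | ~x4 | (x2 -> ~x4)) | x4 | x1   [eliminate ->]
= ~(~(~x1 | ~x2) | ~x4 | ~x2 | ~x4) | x4 | x1   [eliminate ->]
= (~~(~x1 | ~x2) & ~~x4 & ~~x2 & ~~x4) | x4 | x1   [De Morgan]
= ((~x1 | ~x2) & ~~x4 & ~~x2 & ~~x4) | x4 | x1   [double negation]
= ((~x1 | ~x2) & x4 & ~~x2 & ~~x4) | x4 | x1   [double negation]
= ((~x1 | ~x2) & x4 & x2 & ~~x4) | x4 | x1   [double negation]
= ((~x1 | ~x2) & x4 & x2 & x4) | x4 | x1   [double negation]
= (~x1 | ~x2 | x4 | x1) & (x4 | x4 | x1) & (x2 | x4 | x1) & (x4 | x4 | x1)   [distribute | over &]
= x4 | x1   [simplify]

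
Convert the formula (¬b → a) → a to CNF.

(¬b → a) → a
≡ ¬(¬b → a) ∨ a   [eliminate →]
≡ ¬(¬¬b ∨ a) ∨ a   [eliminate →]
≡ (¬¬¬b ∧ ¬a) ∨ a   [De Morgan]
≡ (¬b ∧ ¬a) ∨ a   [double negation]
≡ (¬b ∨ a) ∧ (¬a ∨ a)   [distribute ∨ over ∧]
≡ ¬b ∨ a   [simplify]

¬b ∨ a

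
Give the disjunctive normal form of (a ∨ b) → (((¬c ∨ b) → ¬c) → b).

(a ∨ b) → (((¬c ∨ b) → ¬c) → b)
⇔ ¬(a ∨ b) ∨ (((¬c ∨ b) → ¬c) → b)   [eliminate →]
⇔ ¬(a ∨ b) ∨ ¬((¬c ∨ b) → ¬c) ∨ b   [eliminate →]
⇔ ¬(a ∨ b) ∨ ¬(¬(¬c ∨ b) ∨ ¬c) ∨ b   [eliminate →]
⇔ (¬a ∧ ¬b) ∨ ¬(¬(¬c ∨ b) ∨ ¬c) ∨ b   [De Morgan]
⇔ (¬a ∧ ¬b) ∨ (¬¬(¬c ∨ b) ∧ ¬¬c) ∨ b   [De Morgan]
⇔ (¬a ∧ ¬b) ∨ ((¬c ∨ b) ∧ ¬¬c) ∨ b   [double negation]
⇔ (¬a ∧ ¬b) ∨ ((¬c ∨ b) ∧ c) ∨ b   [double negation]
⇔ (¬a ∧ ¬b) ∨ (¬c ∧ c) ∨ (b ∧ c) ∨ b   [distribute ∧ over ∨]
⇔ (¬a ∧ ¬b) ∨ b   [simplify]

(¬a ∧ ¬b) ∨ b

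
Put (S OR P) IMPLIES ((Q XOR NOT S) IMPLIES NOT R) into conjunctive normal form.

(S OR P) IMPLIES ((Q XOR NOT S) IMPLIES NOT R)
= NOT (S OR P) OR ((Q XOR NOT S) IMPLIES NOT R)   [eliminate IMPLIES]
= NOT (S OR P) OR NOT (Q XOR NOT S) OR NOT R   [eliminate IMPLIES]
= NOT (S OR P) OR NOT ((Q OR NOT S) AND NOT (Q AND NOT S)) OR NOT R   [expand XOR]
= (NOT S AND NOT P) OR NOT ((Q OR NOT S) AND NOT (Q AND NOT S)) OR NOT R   [De Morgan]
= (NOT S AND NOT P) OR NOT (Q OR NOT S) OR NOT NOT (Q AND NOT S) OR NOT R   [De Morgan]
= (NOT S AND NOT P) OR (NOT Q AND NOT NOT S) OR NOT NOT (Q AND NOT S) OR NOT R   [De Morgan]
= (NOT S AND NOT P) OR (NOT Q AND S) OR NOT NOT (Q AND NOT S) OR NOT R   [double negation]
= (NOT S AND NOT P) OR (NOT Q AND S) OR (Q AND NOT S) OR NOT R   [double negation]
= (NOT S OR NOT Q OR Q OR NOT R) AND (NOT S OR NOT Q OR NOT S OR NOT R) AND (NOT S OR S OR Q OR NOT R) AND (NOT S OR S OR NOT S OR NOT R) AND (NOT P OR NOT Q OR Q OR NOT R) AND (NOT P OR NOT Q OR NOT S OR NOT R) AND (NOT P OR S OR Q OR NOT R) AND (NOT P OR S OR NOT S OR NOT R)   [distribute OR over AND]
= (NOT S OR NOT Q OR NOT R) AND (NOT P OR S OR Q OR NOT R)   [simplify]

(NOT S OR NOT Q OR NOT R) AND (NOT P OR S OR Q OR NOT R)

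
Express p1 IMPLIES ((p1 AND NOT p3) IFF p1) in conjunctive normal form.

p1 IMPLIES ((p1 AND NOT p3) IFF p1)
= NOT p1 OR ((p1 AND NOT p3) IFF p1)   — eliminate IMPLIES
= NOT p1 OR (((p1 AND NOT p3) IMPLIES p1) AND (p1 IMPLIES (p1 AND NOT p3)))   — eliminate IFF
= NOT p1 OR ((NOT (p1 AND NOT p3) OR p1) AND (p1 IMPLIES (p1 AND NOT p3)))   — eliminate IMPLIES
= NOT p1 OR ((NOT (p1 AND NOT p3) OR p1) AND (NOT p1 OR (p1 AND NOT p3)))   — eliminate IMPLIES
= NOT p1 OR ((NOT p1 OR NOT NOT p3 OR p1) AND (NOT p1 OR (p1 AND NOT p3)))   — De Morgan
= NOT p1 OR ((NOT p1 OR p3 OR p1) AND (NOT p1 OR (p1 AND NOT p3)))   — double negation
= (NOT p1 OR NOT p1 OR p3 OR p1) AND (NOT p1 OR NOT p1 OR p1) AND (NOT p1 OR NOT p1 OR NOT p3)   — distribute OR over AND
= NOT p1 OR NOT p3   — simplify

NOT p1 OR NOT p3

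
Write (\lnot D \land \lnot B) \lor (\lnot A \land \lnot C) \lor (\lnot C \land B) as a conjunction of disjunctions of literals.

(\lnot D \land \lnot B) \lor (\lnot A \land \lnot C) \lor (\lnot C \land B)
≡ (\lnot D \lor \lnot A \lor \lnot C) \land (\lnot D \lor \lnot A \lor B) \land (\lnot D \lor \lnot C \lor \lnot C) \land (\lnot D \lor \lnot C \lor B) \land (\lnot B \lor \lnot A \lor \lnot C) \land (\lnot B \lor \lnot A \lor B) \land (\lnot B \lor \lnot C \lor \lnot C) \land (\lnot B \lor \lnot C \lor B)
≡ (\lnot D \lor \lnot A \lor B) \land (\lnot D \lor \lnot C) \land (\lnot B \lor \lnot C)

(\lnot D \lor \lnot A \lor B) \land (\lnot D \lor \lnot C) \land (\lnot B \lor \lnot C)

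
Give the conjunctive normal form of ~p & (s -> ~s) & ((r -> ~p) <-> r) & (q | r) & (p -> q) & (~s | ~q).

~p & ~s & r

~p & (s -> ~s) & ((r -> ~p) <-> r) & (q | r) & (p -> q) & (~s | ~q)
= ~p & (~s | ~s) & ((r -> ~p) <-> r) & (q | r) & (p -> q) & (~s | ~q)   [eliminate ->]
= ~p & (~s | ~s) & ((r -> ~p) -> r) & (r -> (r -> ~p)) & (q | r) & (p -> q) & (~s | ~q)   [eliminate <->]
= ~p & (~s | ~s) & (~(r -> ~p) | r) & (r -> (r -> ~p)) & (q | r) & (p -> q) & (~s | ~q)   [eliminate ->]
= ~p & (~s | ~s) & (~(~r | ~p) | r) & (r -> (r -> ~p)) & (q | r) & (p -> q) & (~s | ~q)   [eliminate ->]
= ~p & (~s | ~s) & (~(~r | ~p) | r) & (~r | (r -> ~p)) & (q | r) & (p -> q) & (~s | ~q)   [eliminate ->]
= ~p & (~s | ~s) & (~(~r | ~p) | r) & (~r | ~r | ~p) & (q | r) & (p -> q) & (~s | ~q)   [eliminate ->]
= ~p & (~s | ~s) & (~(~r | ~p) | r) & (~r | ~r | ~p) & (q | r) & (~p | q) & (~s | ~q)   [eliminate ->]
= ~p & (~s | ~s) & ((~~r & ~~p) | r) & (~r | ~r | ~p) & (q | r) & (~p | q) & (~s | ~q)   [De Morgan]
= ~p & (~s | ~s) & ((r & ~~p) | r) & (~r | ~r | ~p) & (q | r) & (~p | q) & (~s | ~q)   [double negation]
= ~p & (~s | ~s) & ((r & p) | r) & (~r | ~r | ~p) & (q | r) & (~p | q) & (~s | ~q)   [double negation]
= ~p & (~s | ~s) & (r | r) & (p | r) & (~r | ~r | ~p) & (q | r) & (~p | q) & (~s | ~q)   [distribute | over &]
= ~p & ~s & r   [simplify]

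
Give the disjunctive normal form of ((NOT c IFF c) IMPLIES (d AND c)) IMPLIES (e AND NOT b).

e AND NOT b

((NOT c IFF c) IMPLIES (d AND c)) IMPLIES (e AND NOT b)
⇔ NOT ((NOT c IFF c) IMPLIES (d AND c)) OR (e AND NOT b)   (eliminate IMPLIES)
⇔ NOT (NOT (NOT c IFF c) OR (d AND c)) OR (e AND NOT b)   (eliminate IMPLIES)
⇔ NOT (NOT ((NOT c IMPLIES c) AND (c IMPLIES NOT c)) OR (d AND c)) OR (e AND NOT b)   (eliminate IFF)
⇔ NOT (NOT ((NOT NOT c OR c) AND (c IMPLIES NOT c)) OR (d AND c)) OR (e AND NOT b)   (eliminate IMPLIES)
⇔ NOT (NOT ((NOT NOT c OR c) AND (NOT c OR NOT c)) OR (d AND c)) OR (e AND NOT b)   (eliminate IMPLIES)
⇔ (NOT NOT ((NOT NOT c OR c) AND (NOT c OR NOT c)) AND NOT (d AND c)) OR (e AND NOT b)   (De Morgan)
⇔ ((NOT NOT c OR c) AND (NOT c OR NOT c) AND NOT (d AND c)) OR (e AND NOT b)   (double negation)
⇔ ((c OR c) AND (NOT c OR NOT c) AND NOT (d AND c)) OR (e AND NOT b)   (double negation)
⇔ ((c OR c) AND (NOT c OR NOT c) AND (NOT d OR NOT c)) OR (e AND NOT b)   (De Morgan)
⇔ (c AND NOT c AND NOT d) OR (c AND NOT c AND NOT c) OR (c AND NOT c AND NOT d) OR (c AND NOT c AND NOT c) OR (c AND NOT c AND NOT d) OR (c AND NOT c AND NOT c) OR (c AND NOT c AND NOT d) OR (c AND NOT c AND NOT c) OR (e AND NOT b)   (distribute AND over OR)
⇔ e AND NOT b   (simplify)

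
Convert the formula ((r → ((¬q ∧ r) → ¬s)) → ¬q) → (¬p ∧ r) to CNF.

((r → ((¬q ∧ r) → ¬s)) → ¬q) → (¬p ∧ r)
⇔ ¬((r → ((¬q ∧ r) → ¬s)) → ¬q) ∨ (¬p ∧ r)   [eliminate →]
⇔ ¬(¬(r → ((¬q ∧ r) → ¬s)) ∨ ¬q) ∨ (¬p ∧ r)   [eliminate →]
⇔ ¬(¬(¬r ∨ ((¬q ∧ r) → ¬s)) ∨ ¬q) ∨ (¬p ∧ r)   [eliminate →]
⇔ ¬(¬(¬r ∨ ¬(¬q ∧ r) ∨ ¬s) ∨ ¬q) ∨ (¬p ∧ r)   [eliminate →]
⇔ (¬¬(¬r ∨ ¬(¬q ∧ r) ∨ ¬s) ∧ ¬¬q) ∨ (¬p ∧ r)   [De Morgan]
⇔ ((¬r ∨ ¬(¬q ∧ r) ∨ ¬s) ∧ ¬¬q) ∨ (¬p ∧ r)   [double negation]
⇔ ((¬r ∨ ¬¬q ∨ ¬r ∨ ¬s) ∧ ¬¬q) ∨ (¬p ∧ r)   [De Morgan]
⇔ ((¬r ∨ q ∨ ¬r ∨ ¬s) ∧ ¬¬q) ∨ (¬p ∧ r)   [double negation]
⇔ ((¬r ∨ q ∨ ¬r ∨ ¬s) ∧ q) ∨ (¬p ∧ r)   [double negation]
⇔ (¬r ∨ q ∨ ¬r ∨ ¬s ∨ ¬p) ∧ (¬r ∨ q ∨ ¬r ∨ ¬s ∨ r) ∧ (q ∨ ¬p) ∧ (q ∨ r)   [distribute ∨ over ∧]
⇔ (q ∨ ¬p) ∧ (q ∨ r)   [simplify]

(q ∨ ¬p) ∧ (q ∨ r)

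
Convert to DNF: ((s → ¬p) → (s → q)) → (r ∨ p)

((s → ¬p) → (s → q)) → (r ∨ p)
≡ ¬((s → ¬p) → (s → q)) ∨ r ∨ p   — eliminate →
≡ ¬(¬(s → ¬p) ∨ (s → q)) ∨ r ∨ p   — eliminate →
≡ ¬(¬(¬s ∨ ¬p) ∨ (s → q)) ∨ r ∨ p   — eliminate →
≡ ¬(¬(¬s ∨ ¬p) ∨ ¬s ∨ q) ∨ r ∨ p   — eliminate →
≡ (¬¬(¬s ∨ ¬p) ∧ ¬¬s ∧ ¬q) ∨ r ∨ p   — De Morgan
≡ ((¬s ∨ ¬p) ∧ ¬¬s ∧ ¬q) ∨ r ∨ p   — double negation
≡ ((¬s ∨ ¬p) ∧ s ∧ ¬q) ∨ r ∨ p   — double negation
≡ (¬s ∧ s ∧ ¬q) ∨ (¬p ∧ s ∧ ¬q) ∨ r ∨ p   — distribute ∧ over ∨
≡ (¬p ∧ s ∧ ¬q) ∨ r ∨ p   — simplify

(¬p ∧ s ∧ ¬q) ∨ r ∨ p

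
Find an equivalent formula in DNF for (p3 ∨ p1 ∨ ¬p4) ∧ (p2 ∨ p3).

p3 ∨ (p1 ∧ p2) ∨ (¬p4 ∧ p2)

(p3 ∨ p1 ∨ ¬p4) ∧ (p2 ∨ p3)
= (p3 ∧ p2) ∨ (p3 ∧ p3) ∨ (p1 ∧ p2) ∨ (p1 ∧ p3) ∨ (¬p4 ∧ p2) ∨ (¬p4 ∧ p3)   [distribute ∧ over ∨]
= p3 ∨ (p1 ∧ p2) ∨ (¬p4 ∧ p2)   [simplify]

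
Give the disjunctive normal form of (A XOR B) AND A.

A AND NOT B

(A XOR B) AND A
⇔ ((A AND NOT B) OR (NOT A AND B)) AND A   [expand XOR]
⇔ (A AND NOT B AND A) OR (NOT A AND B AND A)   [distribute AND over OR]
⇔ A AND NOT B   [simplify]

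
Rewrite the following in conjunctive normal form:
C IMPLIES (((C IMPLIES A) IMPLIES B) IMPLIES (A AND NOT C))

C IMPLIES (((C IMPLIES A) IMPLIES B) IMPLIES (A AND NOT C))
= NOT C OR (((C IMPLIES A) IMPLIES B) IMPLIES (A AND NOT C))   (eliminate IMPLIES)
= NOT C OR NOT ((C IMPLIES A) IMPLIES B) OR (A AND NOT C)   (eliminate IMPLIES)
= NOT C OR NOT (NOT (C IMPLIES A) OR B) OR (A AND NOT C)   (eliminate IMPLIES)
= NOT C OR NOT (NOT (NOT C OR A) OR B) OR (A AND NOT C)   (eliminate IMPLIES)
= NOT C OR (NOT NOT (NOT C OR A) AND NOT B) OR (A AND NOT C)   (De Morgan)
= NOT C OR ((NOT C OR A) AND NOT B) OR (A AND NOT C)   (double negation)
= (NOT C OR NOT C OR A OR A) AND (NOT C OR NOT C OR A OR NOT C) AND (NOT C OR NOT B OR A) AND (NOT C OR NOT B OR NOT C)   (distribute OR over AND)
= (NOT C OR A) AND (NOT C OR NOT B)   (simplify)

(NOT C OR A) AND (NOT C OR NOT B)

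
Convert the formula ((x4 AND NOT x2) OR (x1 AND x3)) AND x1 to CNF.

(x4 OR x3) AND (NOT x2 OR x3) AND x1

((x4 AND NOT x2) OR (x1 AND x3)) AND x1
= (x4 OR x1) AND (x4 OR x3) AND (NOT x2 OR x1) AND (NOT x2 OR x3) AND x1   [distribute OR over AND]
= (x4 OR x3) AND (NOT x2 OR x3) AND x1   [simplify]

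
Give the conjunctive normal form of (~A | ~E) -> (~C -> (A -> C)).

E | C | ~A

(~A | ~E) -> (~C -> (A -> C))
⇔ ~(~A | ~E) | (~C -> (A -> C))
⇔ ~(~A | ~E) | ~~C | (A -> C)
⇔ ~(~A | ~E) | ~~C | ~A | C
⇔ (~~A & ~~E) | ~~C | ~A | C
⇔ (A & ~~E) | ~~C | ~A | C
⇔ (A & E) | ~~C | ~A | C
⇔ (A & E) | C | ~A | C
⇔ (A | C | ~A | C) & (E | C | ~A | C)
⇔ E | C | ~A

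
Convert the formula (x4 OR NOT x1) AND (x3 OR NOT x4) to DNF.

(x4 AND x3) OR (NOT x1 AND x3) OR (NOT x1 AND NOT x4)

(x4 OR NOT x1) AND (x3 OR NOT x4)
≡ (x4 AND x3) OR (x4 AND NOT x4) OR (NOT x1 AND x3) OR (NOT x1 AND NOT x4)   — distribute AND over OR
≡ (x4 AND x3) OR (NOT x1 AND x3) OR (NOT x1 AND NOT x4)   — simplify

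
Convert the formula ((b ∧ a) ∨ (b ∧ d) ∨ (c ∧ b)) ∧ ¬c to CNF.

((b ∧ a) ∨ (b ∧ d) ∨ (c ∧ b)) ∧ ¬c
= (b ∨ b ∨ c) ∧ (b ∨ b ∨ b) ∧ (b ∨ d ∨ c) ∧ (b ∨ d ∨ b) ∧ (a ∨ b ∨ c) ∧ (a ∨ b ∨ b) ∧ (a ∨ d ∨ c) ∧ (a ∨ d ∨ b) ∧ ¬c
= b ∧ (a ∨ d ∨ c) ∧ ¬c

b ∧ (a ∨ d ∨ c) ∧ ¬c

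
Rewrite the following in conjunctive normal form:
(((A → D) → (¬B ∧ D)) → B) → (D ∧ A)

(((A → D) → (¬B ∧ D)) → B) → (D ∧ A)
⇔ ¬(((A → D) → (¬B ∧ D)) → B) ∨ (D ∧ A)   [eliminate →]
⇔ ¬(¬((A → D) → (¬B ∧ D)) ∨ B) ∨ (D ∧ A)   [eliminate →]
⇔ ¬(¬(¬(A → D) ∨ (¬B ∧ D)) ∨ B) ∨ (D ∧ A)   [eliminate →]
⇔ ¬(¬(¬(¬A ∨ D) ∨ (¬B ∧ D)) ∨ B) ∨ (D ∧ A)   [eliminate →]
⇔ (¬¬(¬(¬A ∨ D) ∨ (¬B ∧ D)) ∧ ¬B) ∨ (D ∧ A)   [De Morgan]
⇔ ((¬(¬A ∨ D) ∨ (¬B ∧ D)) ∧ ¬B) ∨ (D ∧ A)   [double negation]
⇔ (((¬¬A ∧ ¬D) ∨ (¬B ∧ D)) ∧ ¬B) ∨ (D ∧ A)   [De Morgan]
⇔ (((A ∧ ¬D) ∨ (¬B ∧ D)) ∧ ¬B) ∨ (D ∧ A)   [double negation]
⇔ (A ∨ ¬B ∨ D) ∧ (A ∨ ¬B ∨ A) ∧ (A ∨ D ∨ D) ∧ (A ∨ D ∨ A) ∧ (¬D ∨ ¬B ∨ D) ∧ (¬D ∨ ¬B ∨ A) ∧ (¬D ∨ D ∨ D) ∧ (¬D ∨ D ∨ A) ∧ (¬B ∨ D) ∧ (¬B ∨ A)   [distribute ∨ over ∧]
⇔ (A ∨ ¬B) ∧ (A ∨ D) ∧ (¬B ∨ D)   [simplify]

(A ∨ ¬B) ∧ (A ∨ D) ∧ (¬B ∨ D)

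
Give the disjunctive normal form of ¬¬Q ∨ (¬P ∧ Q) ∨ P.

¬¬Q ∨ (¬P ∧ Q) ∨ P
≡ Q ∨ (¬P ∧ Q) ∨ P   [double negation]
≡ Q ∨ P   [simplify]

Q ∨ P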